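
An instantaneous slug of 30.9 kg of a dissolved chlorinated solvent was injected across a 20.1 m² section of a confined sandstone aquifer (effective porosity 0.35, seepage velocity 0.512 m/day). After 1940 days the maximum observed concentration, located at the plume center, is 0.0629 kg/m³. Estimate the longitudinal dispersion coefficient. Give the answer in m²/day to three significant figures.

0.200 m²/day

At the plume center C_max = M/(n_e·A·√(4πDt)), so D = M²/(4πt·(n_e·A·C_max)²).
n_e·A·C_max = 0.35 × 20.1 × 0.0629 = 0.4425 kg/m.
D = 30.9²/(4π × 1940 × 0.4425²) = 0.200 m²/day.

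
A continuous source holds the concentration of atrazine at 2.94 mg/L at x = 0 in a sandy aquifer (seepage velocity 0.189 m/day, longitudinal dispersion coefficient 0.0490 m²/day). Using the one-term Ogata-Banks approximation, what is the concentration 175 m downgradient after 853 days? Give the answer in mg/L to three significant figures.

For a continuous step input, C/C₀ ≈ ½·erfc((x−vt)/(2√(Dt))).
vt = 0.189 × 853 = 161.217 m and 2√(Dt) = 2√(0.0490 × 853) = 12.93 m.
Argument (x−vt)/(2√(Dt)) = (175 − 161.217)/12.93 = 1.066; ½·erfc(1.066) = 0.06583.
C = 2.94 × 0.06583 = 0.194 mg/L.

0.194 mg/L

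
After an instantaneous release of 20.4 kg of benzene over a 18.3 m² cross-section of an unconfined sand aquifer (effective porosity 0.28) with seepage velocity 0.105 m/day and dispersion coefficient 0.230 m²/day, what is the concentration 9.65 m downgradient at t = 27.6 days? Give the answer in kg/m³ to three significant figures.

0.0740 kg/m³

For an instantaneous plane source, C(x,t) = M/(n_e·A·√(4πDt)) · exp(−(x−vt)²/(4Dt)), with n_e·A the pore (flow) area.
Plume center vt = 0.105 × 27.6 = 2.898 m, so the well at 9.65 m is 6.752 m downgradient of the peak.
√(4πDt) = 8.931 m, giving peak height M/(n_e·A·√(4πDt)) = 20.4/(0.28 × 18.3 × 8.931) = 0.4458 kg/m³.
(x−vt)²/(4Dt) = (6.752)²/(4 × 0.230 × 27.6) = 1.795; exp(−1.795) = 0.1661.
C = 0.4458 × 0.1661 = 0.0740 kg/m³.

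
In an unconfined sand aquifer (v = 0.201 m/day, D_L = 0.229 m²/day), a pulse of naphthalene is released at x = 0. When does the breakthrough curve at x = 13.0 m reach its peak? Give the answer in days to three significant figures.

59.3 days

For the 1D instantaneous-source solution, setting ∂C/∂t = 0 at fixed x gives v²t² + 2Dt − x² = 0, so t = (√(D² + v²x²) − D)/v².
√(D² + v²x²) = √(0.229² + 0.201² × 13.0²) = 2.623; v² = 0.040401.
t = (2.623 − 0.229)/0.040401 = 59.3 days (vs. the pure-advection estimate x/v = 64.7 d).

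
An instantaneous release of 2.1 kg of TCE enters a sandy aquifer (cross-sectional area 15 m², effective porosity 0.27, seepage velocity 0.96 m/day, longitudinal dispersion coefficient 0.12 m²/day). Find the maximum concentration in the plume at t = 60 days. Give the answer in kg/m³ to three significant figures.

The peak of an instantaneous 1D plume sits at x = vt; there the Gaussian factor is 1 and C_max = M/(n_e·A·√(4πDt)), where n_e·A is the pore area the mass is dissolved in.
√(4πDt) = √(4π × 0.12 × 60) = 9.512 m, so C_max = 2.1/(0.27 × 15 × 9.512) = 0.0545 kg/m³.

0.0545 kg/m³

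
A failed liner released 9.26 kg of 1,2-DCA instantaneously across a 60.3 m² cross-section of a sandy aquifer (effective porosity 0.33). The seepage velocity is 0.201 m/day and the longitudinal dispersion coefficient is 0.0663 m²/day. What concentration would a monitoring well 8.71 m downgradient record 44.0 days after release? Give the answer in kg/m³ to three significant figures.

For an instantaneous plane source, C(x,t) = M/(n_e·A·√(4πDt)) · exp(−(x−vt)²/(4Dt)), with n_e·A the pore (flow) area.
Plume center vt = 0.201 × 44.0 = 8.844 m, so the well at 8.71 m is 0.134 m upgradient of the peak.
√(4πDt) = 6.055 m, giving peak height M/(n_e·A·√(4πDt)) = 9.26/(0.33 × 60.3 × 6.055) = 0.07685 kg/m³.
(x−vt)²/(4Dt) = (-0.134)²/(4 × 0.0663 × 44.0) = 0.001539; exp(−0.001539) = 0.9985.
C = 0.07685 × 0.9985 = 0.0767 kg/m³.

0.0767 kg/m³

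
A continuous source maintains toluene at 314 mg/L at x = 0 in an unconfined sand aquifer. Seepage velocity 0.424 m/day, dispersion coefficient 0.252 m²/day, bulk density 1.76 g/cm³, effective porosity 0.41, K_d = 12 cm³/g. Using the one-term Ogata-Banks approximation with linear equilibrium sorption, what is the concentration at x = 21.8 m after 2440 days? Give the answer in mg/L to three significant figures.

104 mg/L

Retardation factor R = 1 + ρ_b·K_d/n = 1 + 1.76 × 12/0.41 = 52.51.
Sorption retards both mechanisms: v_R = v/R = 0.008075 m/day, D_R = D/R = 0.004799 m²/day.
v_R·t = 0.008075 × 2440 = 19.703 m; 2√(D_R t) = 6.844 m; argument = (21.8 − 19.703)/6.844 = 0.3064.
C = C₀ × ½·erfc(0.3064) = 314 × 0.3324 = 104 mg/L.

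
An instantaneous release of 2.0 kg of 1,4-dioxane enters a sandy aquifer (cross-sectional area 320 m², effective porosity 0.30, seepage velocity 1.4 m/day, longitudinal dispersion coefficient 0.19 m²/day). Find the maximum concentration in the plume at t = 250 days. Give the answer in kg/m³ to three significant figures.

The peak of an instantaneous 1D plume sits at x = vt; there the Gaussian factor is 1 and C_max = M/(n_e·A·√(4πDt)), where n_e·A is the pore area the mass is dissolved in.
√(4πDt) = √(4π × 0.19 × 250) = 24.43 m, so C_max = 2.0/(0.30 × 320 × 24.43) = 0.000853 kg/m³.

0.000853 kg/m³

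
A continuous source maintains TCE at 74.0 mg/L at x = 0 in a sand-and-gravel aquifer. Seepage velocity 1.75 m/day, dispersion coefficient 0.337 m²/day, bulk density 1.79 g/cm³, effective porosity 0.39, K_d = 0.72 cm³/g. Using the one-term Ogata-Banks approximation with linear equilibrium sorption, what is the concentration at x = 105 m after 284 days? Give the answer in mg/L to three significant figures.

69.7 mg/L

Retardation factor R = 1 + ρ_b·K_d/n = 1 + 1.79 × 0.72/0.39 = 4.305.
Sorption retards both mechanisms: v_R = v/R = 0.4065 m/day, D_R = D/R = 0.07828 m²/day.
v_R·t = 0.4065 × 284 = 115.446 m; 2√(D_R t) = 9.430 m; argument = (105 − 115.446)/9.430 = -1.108.
C = C₀ × ½·erfc(-1.108) = 74.0 × 0.9414 = 69.7 mg/L.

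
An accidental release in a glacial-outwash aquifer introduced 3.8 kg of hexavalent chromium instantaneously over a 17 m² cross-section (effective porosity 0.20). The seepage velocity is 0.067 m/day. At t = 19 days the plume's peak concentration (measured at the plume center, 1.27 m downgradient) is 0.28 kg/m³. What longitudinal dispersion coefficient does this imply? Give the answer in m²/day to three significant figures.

0.0667 m²/day

At the plume center C_max = M/(n_e·A·√(4πDt)), so D = M²/(4πt·(n_e·A·C_max)²).
n_e·A·C_max = 0.20 × 17 × 0.28 = 0.9520 kg/m.
D = 3.8²/(4π × 19 × 0.9520²) = 0.0667 m²/day.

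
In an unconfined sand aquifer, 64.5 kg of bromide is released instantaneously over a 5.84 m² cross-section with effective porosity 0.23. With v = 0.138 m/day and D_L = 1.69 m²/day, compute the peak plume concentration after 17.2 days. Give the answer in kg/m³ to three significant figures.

2.51 kg/m³

The peak of an instantaneous 1D plume sits at x = vt; there the Gaussian factor is 1 and C_max = M/(n_e·A·√(4πDt)), where n_e·A is the pore area the mass is dissolved in.
√(4πDt) = √(4π × 1.69 × 17.2) = 19.11 m, so C_max = 64.5/(0.23 × 5.84 × 19.11) = 2.51 kg/m³.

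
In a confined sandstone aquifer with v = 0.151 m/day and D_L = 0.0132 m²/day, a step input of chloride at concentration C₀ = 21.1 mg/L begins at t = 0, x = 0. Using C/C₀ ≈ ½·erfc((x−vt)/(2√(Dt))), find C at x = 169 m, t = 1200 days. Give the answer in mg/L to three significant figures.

For a continuous step input, C/C₀ ≈ ½·erfc((x−vt)/(2√(Dt))).
vt = 0.151 × 1200 = 181.2 m and 2√(Dt) = 2√(0.0132 × 1200) = 7.960 m.
Argument (x−vt)/(2√(Dt)) = (169 − 181.2)/7.960 = -1.533; ½·erfc(-1.533) = 0.9849.
C = 21.1 × 0.9849 = 20.8 mg/L.

20.8 mg/L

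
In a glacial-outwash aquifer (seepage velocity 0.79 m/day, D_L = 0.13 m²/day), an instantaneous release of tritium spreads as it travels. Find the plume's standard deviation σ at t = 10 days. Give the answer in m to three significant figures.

Dispersive spreading gives a Gaussian with σ² = 2Dt; advection only shifts the center.
σ = √(2 × 0.13 × 10) = 1.61 m.

1.61 m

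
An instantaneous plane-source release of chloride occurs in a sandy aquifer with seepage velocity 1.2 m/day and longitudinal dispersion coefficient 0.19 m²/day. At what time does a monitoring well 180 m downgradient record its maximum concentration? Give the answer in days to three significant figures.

150 days

For the 1D instantaneous-source solution, setting ∂C/∂t = 0 at fixed x gives v²t² + 2Dt − x² = 0, so t = (√(D² + v²x²) − D)/v².
√(D² + v²x²) = √(0.19² + 1.2² × 180²) = 216.0; v² = 1.44.
t = (216.0 − 0.19)/1.44 = 150 days (vs. the pure-advection estimate x/v = 150 d).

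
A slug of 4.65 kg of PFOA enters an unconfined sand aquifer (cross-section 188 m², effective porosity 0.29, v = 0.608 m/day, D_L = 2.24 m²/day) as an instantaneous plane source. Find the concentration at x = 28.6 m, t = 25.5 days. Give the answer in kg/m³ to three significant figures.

0.00150 kg/m³

For an instantaneous plane source, C(x,t) = M/(n_e·A·√(4πDt)) · exp(−(x−vt)²/(4Dt)), with n_e·A the pore (flow) area.
Plume center vt = 0.608 × 25.5 = 15.504 m, so the well at 28.6 m is 13.096 m downgradient of the peak.
√(4πDt) = 26.79 m, giving peak height M/(n_e·A·√(4πDt)) = 4.65/(0.29 × 188 × 26.79) = 0.003184 kg/m³.
(x−vt)²/(4Dt) = (13.096)²/(4 × 2.24 × 25.5) = 0.7506; exp(−0.7506) = 0.4721.
C = 0.003184 × 0.4721 = 0.00150 kg/m³.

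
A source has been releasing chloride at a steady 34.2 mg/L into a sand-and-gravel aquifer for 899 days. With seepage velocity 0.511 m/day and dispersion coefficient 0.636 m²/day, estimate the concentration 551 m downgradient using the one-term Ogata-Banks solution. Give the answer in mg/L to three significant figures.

0.115 mg/L

For a continuous step input, C/C₀ ≈ ½·erfc((x−vt)/(2√(Dt))).
vt = 0.511 × 899 = 459.389 m and 2√(Dt) = 2√(0.636 × 899) = 47.82 m.
Argument (x−vt)/(2√(Dt)) = (551 − 459.389)/47.82 = 1.916; ½·erfc(1.916) = 0.003368.
C = 34.2 × 0.003368 = 0.115 mg/L.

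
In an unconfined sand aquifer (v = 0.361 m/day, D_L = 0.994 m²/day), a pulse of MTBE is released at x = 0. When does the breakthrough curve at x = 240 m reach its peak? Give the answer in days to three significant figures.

For the 1D instantaneous-source solution, setting ∂C/∂t = 0 at fixed x gives v²t² + 2Dt − x² = 0, so t = (√(D² + v²x²) − D)/v².
√(D² + v²x²) = √(0.994² + 0.361² × 240²) = 86.65; v² = 0.130321.
t = (86.65 − 0.994)/0.130321 = 657 days (vs. the pure-advection estimate x/v = 665 d).

657 days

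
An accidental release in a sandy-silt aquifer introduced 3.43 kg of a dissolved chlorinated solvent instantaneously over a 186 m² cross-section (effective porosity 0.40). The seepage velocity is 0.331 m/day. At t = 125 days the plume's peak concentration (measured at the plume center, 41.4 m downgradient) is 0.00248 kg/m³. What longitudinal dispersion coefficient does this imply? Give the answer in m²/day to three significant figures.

0.220 m²/day

At the plume center C_max = M/(n_e·A·√(4πDt)), so D = M²/(4πt·(n_e·A·C_max)²).
n_e·A·C_max = 0.40 × 186 × 0.00248 = 0.1845 kg/m.
D = 3.43²/(4π × 125 × 0.1845²) = 0.220 m²/day.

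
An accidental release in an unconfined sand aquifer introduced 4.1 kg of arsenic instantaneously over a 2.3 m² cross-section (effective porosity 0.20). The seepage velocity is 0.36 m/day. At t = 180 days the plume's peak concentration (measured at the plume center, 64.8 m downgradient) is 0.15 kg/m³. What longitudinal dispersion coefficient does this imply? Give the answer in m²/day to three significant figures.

1.56 m²/day

At the plume center C_max = M/(n_e·A·√(4πDt)), so D = M²/(4πt·(n_e·A·C_max)²).
n_e·A·C_max = 0.20 × 2.3 × 0.15 = 0.06900 kg/m.
D = 4.1²/(4π × 180 × 0.06900²) = 1.56 m²/day.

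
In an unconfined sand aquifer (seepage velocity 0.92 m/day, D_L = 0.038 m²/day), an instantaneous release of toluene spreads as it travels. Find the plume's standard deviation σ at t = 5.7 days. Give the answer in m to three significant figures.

Dispersive spreading gives a Gaussian with σ² = 2Dt; advection only shifts the center.
σ = √(2 × 0.038 × 5.7) = 0.658 m.

0.658 m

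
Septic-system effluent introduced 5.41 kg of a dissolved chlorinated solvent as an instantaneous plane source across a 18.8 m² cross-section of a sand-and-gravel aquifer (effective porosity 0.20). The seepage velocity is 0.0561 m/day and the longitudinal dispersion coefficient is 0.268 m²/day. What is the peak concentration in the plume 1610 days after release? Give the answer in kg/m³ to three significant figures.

0.0195 kg/m³

The peak of an instantaneous 1D plume sits at x = vt; there the Gaussian factor is 1 and C_max = M/(n_e·A·√(4πDt)), where n_e·A is the pore area the mass is dissolved in.
√(4πDt) = √(4π × 0.268 × 1610) = 73.64 m, so C_max = 5.41/(0.20 × 18.8 × 73.64) = 0.0195 kg/m³.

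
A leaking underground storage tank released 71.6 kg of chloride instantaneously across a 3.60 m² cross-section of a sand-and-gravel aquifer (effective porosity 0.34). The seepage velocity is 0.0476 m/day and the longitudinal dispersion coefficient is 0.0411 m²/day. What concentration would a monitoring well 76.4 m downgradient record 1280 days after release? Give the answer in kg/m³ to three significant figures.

For an instantaneous plane source, C(x,t) = M/(n_e·A·√(4πDt)) · exp(−(x−vt)²/(4Dt)), with n_e·A the pore (flow) area.
Plume center vt = 0.0476 × 1280 = 60.928 m, so the well at 76.4 m is 15.472 m downgradient of the peak.
√(4πDt) = 25.71 m, giving peak height M/(n_e·A·√(4πDt)) = 71.6/(0.34 × 3.60 × 25.71) = 2.275 kg/m³.
(x−vt)²/(4Dt) = (15.472)²/(4 × 0.0411 × 1280) = 1.138; exp(−1.138) = 0.3205.
C = 2.275 × 0.3205 = 0.729 kg/m³.

0.729 kg/m³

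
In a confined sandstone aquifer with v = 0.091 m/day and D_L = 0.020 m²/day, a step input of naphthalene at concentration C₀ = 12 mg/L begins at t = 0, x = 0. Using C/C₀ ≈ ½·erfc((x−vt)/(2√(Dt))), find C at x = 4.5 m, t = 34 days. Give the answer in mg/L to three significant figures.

1.37 mg/L

For a continuous step input, C/C₀ ≈ ½·erfc((x−vt)/(2√(Dt))).
vt = 0.091 × 34 = 3.094 m and 2√(Dt) = 2√(0.020 × 34) = 1.649 m.
Argument (x−vt)/(2√(Dt)) = (4.5 − 3.094)/1.649 = 0.8526; ½·erfc(0.8526) = 0.1140.
C = 12 × 0.1140 = 1.37 mg/L.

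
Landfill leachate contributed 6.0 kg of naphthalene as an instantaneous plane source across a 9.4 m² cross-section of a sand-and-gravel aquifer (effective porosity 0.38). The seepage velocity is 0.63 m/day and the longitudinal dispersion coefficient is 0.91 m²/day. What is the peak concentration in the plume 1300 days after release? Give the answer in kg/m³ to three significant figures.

0.0138 kg/m³

The peak of an instantaneous 1D plume sits at x = vt; there the Gaussian factor is 1 and C_max = M/(n_e·A·√(4πDt)), where n_e·A is the pore area the mass is dissolved in.
√(4πDt) = √(4π × 0.91 × 1300) = 121.9 m, so C_max = 6.0/(0.38 × 9.4 × 121.9) = 0.0138 kg/m³.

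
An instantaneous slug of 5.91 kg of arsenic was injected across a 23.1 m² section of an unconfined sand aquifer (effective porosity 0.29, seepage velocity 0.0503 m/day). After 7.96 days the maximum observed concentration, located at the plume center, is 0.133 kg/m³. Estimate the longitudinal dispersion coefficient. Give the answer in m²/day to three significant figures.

0.440 m²/day

At the plume center C_max = M/(n_e·A·√(4πDt)), so D = M²/(4πt·(n_e·A·C_max)²).
n_e·A·C_max = 0.29 × 23.1 × 0.133 = 0.8910 kg/m.
D = 5.91²/(4π × 7.96 × 0.8910²) = 0.440 m²/day.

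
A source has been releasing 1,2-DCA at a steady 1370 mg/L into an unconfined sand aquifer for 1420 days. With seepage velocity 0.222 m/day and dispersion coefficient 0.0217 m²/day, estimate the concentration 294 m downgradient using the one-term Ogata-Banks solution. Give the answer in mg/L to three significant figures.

For a continuous step input, C/C₀ ≈ ½·erfc((x−vt)/(2√(Dt))).
vt = 0.222 × 1420 = 315.24 m and 2√(Dt) = 2√(0.0217 × 1420) = 11.10 m.
Argument (x−vt)/(2√(Dt)) = (294 − 315.24)/11.10 = -1.914; ½·erfc(-1.914) = 0.9966.
C = 1370 × 0.9966 = 1370 mg/L.

1370 mg/L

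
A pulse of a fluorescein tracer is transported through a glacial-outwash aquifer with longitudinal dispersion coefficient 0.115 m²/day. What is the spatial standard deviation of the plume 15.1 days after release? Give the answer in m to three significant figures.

Dispersive spreading gives a Gaussian with σ² = 2Dt; advection only shifts the center.
σ = √(2 × 0.115 × 15.1) = 1.86 m.

1.86 m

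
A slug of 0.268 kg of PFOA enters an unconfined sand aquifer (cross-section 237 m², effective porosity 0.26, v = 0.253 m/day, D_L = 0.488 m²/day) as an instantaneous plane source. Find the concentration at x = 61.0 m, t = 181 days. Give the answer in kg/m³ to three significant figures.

For an instantaneous plane source, C(x,t) = M/(n_e·A·√(4πDt)) · exp(−(x−vt)²/(4Dt)), with n_e·A the pore (flow) area.
Plume center vt = 0.253 × 181 = 45.793 m, so the well at 61.0 m is 15.207 m downgradient of the peak.
√(4πDt) = 33.32 m, giving peak height M/(n_e·A·√(4πDt)) = 0.268/(0.26 × 237 × 33.32) = 0.0001305 kg/m³.
(x−vt)²/(4Dt) = (15.207)²/(4 × 0.488 × 181) = 0.6545; exp(−0.6545) = 0.5197.
C = 0.0001305 × 0.5197 = 6.78e-05 kg/m³.

6.78e-05 kg/m³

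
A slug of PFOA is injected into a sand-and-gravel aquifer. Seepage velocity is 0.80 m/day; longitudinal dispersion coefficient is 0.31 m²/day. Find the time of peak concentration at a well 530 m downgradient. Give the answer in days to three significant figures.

For the 1D instantaneous-source solution, setting ∂C/∂t = 0 at fixed x gives v²t² + 2Dt − x² = 0, so t = (√(D² + v²x²) − D)/v².
√(D² + v²x²) = √(0.31² + 0.80² × 530²) = 424.0; v² = 0.64.
t = (424.0 − 0.31)/0.64 = 662 days (vs. the pure-advection estimate x/v = 662 d).

662 days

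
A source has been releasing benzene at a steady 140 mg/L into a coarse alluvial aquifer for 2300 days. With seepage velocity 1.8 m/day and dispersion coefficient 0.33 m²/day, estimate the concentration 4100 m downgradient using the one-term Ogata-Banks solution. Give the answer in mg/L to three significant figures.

119 mg/L

For a continuous step input, C/C₀ ≈ ½·erfc((x−vt)/(2√(Dt))).
vt = 1.8 × 2300 = 4140 m and 2√(Dt) = 2√(0.33 × 2300) = 55.10 m.
Argument (x−vt)/(2√(Dt)) = (4100 − 4140)/55.10 = -0.7260; ½·erfc(-0.7260) = 0.8477.
C = 140 × 0.8477 = 119 mg/L.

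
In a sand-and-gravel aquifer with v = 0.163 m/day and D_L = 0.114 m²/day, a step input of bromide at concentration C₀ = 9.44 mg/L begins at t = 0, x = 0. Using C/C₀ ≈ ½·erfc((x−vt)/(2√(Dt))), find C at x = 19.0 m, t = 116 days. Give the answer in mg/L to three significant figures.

For a continuous step input, C/C₀ ≈ ½·erfc((x−vt)/(2√(Dt))).
vt = 0.163 × 116 = 18.908 m and 2√(Dt) = 2√(0.114 × 116) = 7.273 m.
Argument (x−vt)/(2√(Dt)) = (19.0 − 18.908)/7.273 = 0.01265; ½·erfc(0.01265) = 0.4929.
C = 9.44 × 0.4929 = 4.65 mg/L.

4.65 mg/L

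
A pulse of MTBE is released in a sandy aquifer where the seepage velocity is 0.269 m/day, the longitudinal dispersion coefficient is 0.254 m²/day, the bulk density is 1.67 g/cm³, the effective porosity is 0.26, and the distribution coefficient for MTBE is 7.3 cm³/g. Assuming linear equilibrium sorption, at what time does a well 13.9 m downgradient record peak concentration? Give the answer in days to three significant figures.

2310 days

Retardation factor R = 1 + ρ_b·K_d/n = 1 + 1.67 × 7.3/0.26 = 47.89.
Sorption retards both mechanisms: v_R = v/R = 0.005617 m/day, D_R = D/R = 0.005304 m²/day.
Peak time from v_R²t² + 2D_R t − x² = 0: t = (√(D_R² + v_R²x²) − D_R)/v_R².
√(D_R² + v_R²x²) = √(0.005304² + 0.005617² × 13.9²) = 0.07826; v_R² = 3.155e-05.
t = (0.07826 − 0.005304)/3.155e-05 = 2310 days.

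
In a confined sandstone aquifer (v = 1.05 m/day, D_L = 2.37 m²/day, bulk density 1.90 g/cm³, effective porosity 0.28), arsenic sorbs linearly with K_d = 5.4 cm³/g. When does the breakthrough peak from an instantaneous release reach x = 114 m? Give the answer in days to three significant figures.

4010 days

Retardation factor R = 1 + ρ_b·K_d/n = 1 + 1.90 × 5.4/0.28 = 37.64.
Sorption retards both mechanisms: v_R = v/R = 0.02790 m/day, D_R = D/R = 0.06296 m²/day.
Peak time from v_R²t² + 2D_R t − x² = 0: t = (√(D_R² + v_R²x²) − D_R)/v_R².
√(D_R² + v_R²x²) = √(0.06296² + 0.02790² × 114²) = 3.181; v_R² = 0.0007784.
t = (3.181 − 0.06296)/0.0007784 = 4010 days.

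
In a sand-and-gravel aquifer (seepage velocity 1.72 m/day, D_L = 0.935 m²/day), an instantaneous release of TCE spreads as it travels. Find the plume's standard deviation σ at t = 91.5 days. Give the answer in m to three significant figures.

Dispersive spreading gives a Gaussian with σ² = 2Dt; advection only shifts the center.
σ = √(2 × 0.935 × 91.5) = 13.1 m.

13.1 m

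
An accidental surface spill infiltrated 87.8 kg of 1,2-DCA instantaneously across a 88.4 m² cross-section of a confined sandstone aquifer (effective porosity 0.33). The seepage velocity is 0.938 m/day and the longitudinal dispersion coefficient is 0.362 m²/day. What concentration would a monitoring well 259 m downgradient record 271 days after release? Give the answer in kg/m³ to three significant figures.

For an instantaneous plane source, C(x,t) = M/(n_e·A·√(4πDt)) · exp(−(x−vt)²/(4Dt)), with n_e·A the pore (flow) area.
Plume center vt = 0.938 × 271 = 254.198 m, so the well at 259 m is 4.802 m downgradient of the peak.
√(4πDt) = 35.11 m, giving peak height M/(n_e·A·√(4πDt)) = 87.8/(0.33 × 88.4 × 35.11) = 0.08572 kg/m³.
(x−vt)²/(4Dt) = (4.802)²/(4 × 0.362 × 271) = 0.05876; exp(−0.05876) = 0.9429.
C = 0.08572 × 0.9429 = 0.0808 kg/m³.

0.0808 kg/m³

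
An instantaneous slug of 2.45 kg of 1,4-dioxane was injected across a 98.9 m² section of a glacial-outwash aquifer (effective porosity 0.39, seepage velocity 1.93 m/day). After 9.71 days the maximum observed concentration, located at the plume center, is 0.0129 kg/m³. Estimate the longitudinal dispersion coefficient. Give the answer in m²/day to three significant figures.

At the plume center C_max = M/(n_e·A·√(4πDt)), so D = M²/(4πt·(n_e·A·C_max)²).
n_e·A·C_max = 0.39 × 98.9 × 0.0129 = 0.4976 kg/m.
D = 2.45²/(4π × 9.71 × 0.4976²) = 0.199 m²/day.

0.199 m²/day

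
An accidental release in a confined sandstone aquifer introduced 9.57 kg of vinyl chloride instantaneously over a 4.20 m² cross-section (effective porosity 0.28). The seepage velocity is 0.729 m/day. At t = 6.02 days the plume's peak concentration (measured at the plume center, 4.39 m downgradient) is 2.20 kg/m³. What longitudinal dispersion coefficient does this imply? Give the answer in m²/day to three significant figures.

0.181 m²/day

At the plume center C_max = M/(n_e·A·√(4πDt)), so D = M²/(4πt·(n_e·A·C_max)²).
n_e·A·C_max = 0.28 × 4.20 × 2.20 = 2.587 kg/m.
D = 9.57²/(4π × 6.02 × 2.587²) = 0.181 m²/day.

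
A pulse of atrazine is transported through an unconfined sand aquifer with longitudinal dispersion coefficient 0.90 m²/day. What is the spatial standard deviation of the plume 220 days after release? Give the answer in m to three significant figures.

19.9 m

Dispersive spreading gives a Gaussian with σ² = 2Dt; advection only shifts the center.
σ = √(2 × 0.90 × 220) = 19.9 m.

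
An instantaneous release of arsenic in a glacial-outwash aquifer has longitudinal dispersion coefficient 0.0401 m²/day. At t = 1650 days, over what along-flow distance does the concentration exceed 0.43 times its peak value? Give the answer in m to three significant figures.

The plume is Gaussian with σ = √(2Dt) = √(2 × 0.0401 × 1650) = 11.50 m.
C/C_peak = exp(−Δx²/(2σ²)) = 0.43 ⇒ Δx = σ·√(−2 ln 0.43) = 11.50 × 1.299 = 14.94 m.
Width = 2Δx = 29.9 m.

29.9 m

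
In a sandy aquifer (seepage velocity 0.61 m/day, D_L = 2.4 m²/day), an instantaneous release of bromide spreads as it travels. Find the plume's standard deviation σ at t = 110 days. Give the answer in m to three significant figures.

Dispersive spreading gives a Gaussian with σ² = 2Dt; advection only shifts the center.
σ = √(2 × 2.4 × 110) = 23.0 m.

23.0 m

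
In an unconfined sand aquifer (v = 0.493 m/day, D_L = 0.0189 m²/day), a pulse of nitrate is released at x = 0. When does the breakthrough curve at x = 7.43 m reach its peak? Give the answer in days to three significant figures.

15.0 days

For the 1D instantaneous-source solution, setting ∂C/∂t = 0 at fixed x gives v²t² + 2Dt − x² = 0, so t = (√(D² + v²x²) − D)/v².
√(D² + v²x²) = √(0.0189² + 0.493² × 7.43²) = 3.663; v² = 0.243049.
t = (3.663 − 0.0189)/0.243049 = 15.0 days (vs. the pure-advection estimate x/v = 15.1 d).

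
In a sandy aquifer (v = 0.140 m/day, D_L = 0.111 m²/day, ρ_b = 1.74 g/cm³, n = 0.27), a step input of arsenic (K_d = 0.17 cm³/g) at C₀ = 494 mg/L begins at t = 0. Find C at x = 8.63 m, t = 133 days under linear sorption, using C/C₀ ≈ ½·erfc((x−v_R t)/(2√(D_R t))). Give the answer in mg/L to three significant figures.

Retardation factor R = 1 + ρ_b·K_d/n = 1 + 1.74 × 0.17/0.27 = 2.096.
Sorption retards both mechanisms: v_R = v/R = 0.06679 m/day, D_R = D/R = 0.05296 m²/day.
v_R·t = 0.06679 × 133 = 8.88307 m; 2√(D_R t) = 5.308 m; argument = (8.63 − 8.88307)/5.308 = -0.04768.
C = C₀ × ½·erfc(-0.04768) = 494 × 0.5269 = 260 mg/L.

260 mg/L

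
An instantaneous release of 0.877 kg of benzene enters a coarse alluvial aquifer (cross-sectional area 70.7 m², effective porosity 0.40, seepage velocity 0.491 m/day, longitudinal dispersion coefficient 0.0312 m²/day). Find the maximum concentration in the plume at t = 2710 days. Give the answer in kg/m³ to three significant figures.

0.000951 kg/m³

The peak of an instantaneous 1D plume sits at x = vt; there the Gaussian factor is 1 and C_max = M/(n_e·A·√(4πDt)), where n_e·A is the pore area the mass is dissolved in.
√(4πDt) = √(4π × 0.0312 × 2710) = 32.60 m, so C_max = 0.877/(0.40 × 70.7 × 32.60) = 0.000951 kg/m³.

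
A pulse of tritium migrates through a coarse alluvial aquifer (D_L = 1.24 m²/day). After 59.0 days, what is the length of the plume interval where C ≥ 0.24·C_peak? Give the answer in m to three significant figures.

40.9 m

The plume is Gaussian with σ = √(2Dt) = √(2 × 1.24 × 59.0) = 12.10 m.
C/C_peak = exp(−Δx²/(2σ²)) = 0.24 ⇒ Δx = σ·√(−2 ln 0.24) = 12.10 × 1.689 = 20.44 m.
Width = 2Δx = 40.9 m.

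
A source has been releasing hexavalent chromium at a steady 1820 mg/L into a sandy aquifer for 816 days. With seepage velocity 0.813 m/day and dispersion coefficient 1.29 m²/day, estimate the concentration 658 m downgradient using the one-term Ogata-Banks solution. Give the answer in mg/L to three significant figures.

For a continuous step input, C/C₀ ≈ ½·erfc((x−vt)/(2√(Dt))).
vt = 0.813 × 816 = 663.408 m and 2√(Dt) = 2√(1.29 × 816) = 64.89 m.
Argument (x−vt)/(2√(Dt)) = (658 − 663.408)/64.89 = -0.08334; ½·erfc(-0.08334) = 0.5469.
C = 1820 × 0.5469 = 995 mg/L.

995 mg/L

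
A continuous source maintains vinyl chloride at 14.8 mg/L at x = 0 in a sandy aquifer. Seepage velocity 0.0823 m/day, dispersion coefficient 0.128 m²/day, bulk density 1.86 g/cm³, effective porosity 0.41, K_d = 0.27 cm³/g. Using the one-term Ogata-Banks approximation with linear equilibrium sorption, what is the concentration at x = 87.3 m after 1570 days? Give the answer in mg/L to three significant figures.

Retardation factor R = 1 + ρ_b·K_d/n = 1 + 1.86 × 0.27/0.41 = 2.225.
Sorption retards both mechanisms: v_R = v/R = 0.03699 m/day, D_R = D/R = 0.05753 m²/day.
v_R·t = 0.03699 × 1570 = 58.0743 m; 2√(D_R t) = 19.01 m; argument = (87.3 − 58.0743)/19.01 = 1.537.
C = C₀ × ½·erfc(1.537) = 14.8 × 0.01487 = 0.220 mg/L.

0.220 mg/L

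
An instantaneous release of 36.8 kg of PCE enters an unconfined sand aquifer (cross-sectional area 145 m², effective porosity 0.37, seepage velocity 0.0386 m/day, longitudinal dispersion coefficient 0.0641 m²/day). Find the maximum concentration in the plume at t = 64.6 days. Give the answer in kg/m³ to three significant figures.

0.0951 kg/m³

The peak of an instantaneous 1D plume sits at x = vt; there the Gaussian factor is 1 and C_max = M/(n_e·A·√(4πDt)), where n_e·A is the pore area the mass is dissolved in.
√(4πDt) = √(4π × 0.0641 × 64.6) = 7.214 m, so C_max = 36.8/(0.37 × 145 × 7.214) = 0.0951 kg/m³.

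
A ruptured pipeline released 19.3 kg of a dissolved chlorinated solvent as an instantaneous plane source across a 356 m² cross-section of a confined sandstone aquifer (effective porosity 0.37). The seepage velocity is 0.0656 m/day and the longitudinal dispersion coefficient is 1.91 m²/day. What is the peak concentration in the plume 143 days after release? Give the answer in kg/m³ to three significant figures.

The peak of an instantaneous 1D plume sits at x = vt; there the Gaussian factor is 1 and C_max = M/(n_e·A·√(4πDt)), where n_e·A is the pore area the mass is dissolved in.
√(4πDt) = √(4π × 1.91 × 143) = 58.59 m, so C_max = 19.3/(0.37 × 356 × 58.59) = 0.00250 kg/m³.

0.00250 kg/m³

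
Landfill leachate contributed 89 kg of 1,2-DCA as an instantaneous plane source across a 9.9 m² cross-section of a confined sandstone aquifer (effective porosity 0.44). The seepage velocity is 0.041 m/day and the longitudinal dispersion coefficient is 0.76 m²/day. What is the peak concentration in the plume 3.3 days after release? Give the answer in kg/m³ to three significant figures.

3.64 kg/m³

The peak of an instantaneous 1D plume sits at x = vt; there the Gaussian factor is 1 and C_max = M/(n_e·A·√(4πDt)), where n_e·A is the pore area the mass is dissolved in.
√(4πDt) = √(4π × 0.76 × 3.3) = 5.614 m, so C_max = 89/(0.44 × 9.9 × 5.614) = 3.64 kg/m³.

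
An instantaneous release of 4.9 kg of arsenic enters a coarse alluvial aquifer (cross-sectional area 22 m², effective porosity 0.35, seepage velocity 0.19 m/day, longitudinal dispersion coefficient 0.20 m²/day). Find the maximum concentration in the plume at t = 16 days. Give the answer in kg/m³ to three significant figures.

0.100 kg/m³

The peak of an instantaneous 1D plume sits at x = vt; there the Gaussian factor is 1 and C_max = M/(n_e·A·√(4πDt)), where n_e·A is the pore area the mass is dissolved in.
√(4πDt) = √(4π × 0.20 × 16) = 6.341 m, so C_max = 4.9/(0.35 × 22 × 6.341) = 0.100 kg/m³.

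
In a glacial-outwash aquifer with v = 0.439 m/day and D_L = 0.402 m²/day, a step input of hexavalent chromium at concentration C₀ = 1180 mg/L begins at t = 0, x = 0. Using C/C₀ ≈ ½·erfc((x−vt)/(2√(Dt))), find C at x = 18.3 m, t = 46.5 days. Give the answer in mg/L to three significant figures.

For a continuous step input, C/C₀ ≈ ½·erfc((x−vt)/(2√(Dt))).
vt = 0.439 × 46.5 = 20.4135 m and 2√(Dt) = 2√(0.402 × 46.5) = 8.647 m.
Argument (x−vt)/(2√(Dt)) = (18.3 − 20.4135)/8.647 = -0.2444; ½·erfc(-0.2444) = 0.6352.
C = 1180 × 0.6352 = 750 mg/L.

750 mg/L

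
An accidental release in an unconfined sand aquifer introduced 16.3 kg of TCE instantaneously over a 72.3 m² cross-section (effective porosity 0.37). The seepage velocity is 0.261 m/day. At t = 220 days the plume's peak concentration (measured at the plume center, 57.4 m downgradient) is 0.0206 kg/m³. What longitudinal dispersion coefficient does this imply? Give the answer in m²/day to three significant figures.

0.316 m²/day

At the plume center C_max = M/(n_e·A·√(4πDt)), so D = M²/(4πt·(n_e·A·C_max)²).
n_e·A·C_max = 0.37 × 72.3 × 0.0206 = 0.5511 kg/m.
D = 16.3²/(4π × 220 × 0.5511²) = 0.316 m²/day.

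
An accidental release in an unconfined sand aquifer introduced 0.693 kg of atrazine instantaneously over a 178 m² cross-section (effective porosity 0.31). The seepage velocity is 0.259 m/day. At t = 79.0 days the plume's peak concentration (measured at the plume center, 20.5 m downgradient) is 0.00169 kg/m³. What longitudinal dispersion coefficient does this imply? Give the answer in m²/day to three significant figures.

At the plume center C_max = M/(n_e·A·√(4πDt)), so D = M²/(4πt·(n_e·A·C_max)²).
n_e·A·C_max = 0.31 × 178 × 0.00169 = 0.09325 kg/m.
D = 0.693²/(4π × 79.0 × 0.09325²) = 0.0556 m²/day.

0.0556 m²/day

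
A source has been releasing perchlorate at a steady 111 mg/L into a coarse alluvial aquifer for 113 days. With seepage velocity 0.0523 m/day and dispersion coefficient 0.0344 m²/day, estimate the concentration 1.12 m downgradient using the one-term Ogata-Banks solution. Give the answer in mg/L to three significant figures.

106 mg/L

For a continuous step input, C/C₀ ≈ ½·erfc((x−vt)/(2√(Dt))).
vt = 0.0523 × 113 = 5.9099 m and 2√(Dt) = 2√(0.0344 × 113) = 3.943 m.
Argument (x−vt)/(2√(Dt)) = (1.12 − 5.9099)/3.943 = -1.215; ½·erfc(-1.215) = 0.9571.
C = 111 × 0.9571 = 106 mg/L.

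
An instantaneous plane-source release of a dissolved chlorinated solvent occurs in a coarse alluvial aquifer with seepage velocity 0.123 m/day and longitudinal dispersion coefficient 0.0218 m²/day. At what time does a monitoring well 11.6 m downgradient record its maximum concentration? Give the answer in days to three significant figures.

For the 1D instantaneous-source solution, setting ∂C/∂t = 0 at fixed x gives v²t² + 2Dt − x² = 0, so t = (√(D² + v²x²) − D)/v².
√(D² + v²x²) = √(0.0218² + 0.123² × 11.6²) = 1.427; v² = 0.015129.
t = (1.427 − 0.0218)/0.015129 = 92.9 days (vs. the pure-advection estimate x/v = 94.3 d).

92.9 days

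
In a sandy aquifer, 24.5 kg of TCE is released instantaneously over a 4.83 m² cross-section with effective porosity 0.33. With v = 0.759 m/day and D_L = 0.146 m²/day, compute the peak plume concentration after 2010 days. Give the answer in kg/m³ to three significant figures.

The peak of an instantaneous 1D plume sits at x = vt; there the Gaussian factor is 1 and C_max = M/(n_e·A·√(4πDt)), where n_e·A is the pore area the mass is dissolved in.
√(4πDt) = √(4π × 0.146 × 2010) = 60.73 m, so C_max = 24.5/(0.33 × 4.83 × 60.73) = 0.253 kg/m³.

0.253 kg/m³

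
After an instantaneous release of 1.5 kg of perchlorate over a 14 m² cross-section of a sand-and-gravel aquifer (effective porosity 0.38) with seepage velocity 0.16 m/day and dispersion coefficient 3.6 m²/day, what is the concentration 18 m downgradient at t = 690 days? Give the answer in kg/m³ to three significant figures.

For an instantaneous plane source, C(x,t) = M/(n_e·A·√(4πDt)) · exp(−(x−vt)²/(4Dt)), with n_e·A the pore (flow) area.
Plume center vt = 0.16 × 690 = 110.4 m, so the well at 18 m is 92.4 m upgradient of the peak.
√(4πDt) = 176.7 m, giving peak height M/(n_e·A·√(4πDt)) = 1.5/(0.38 × 14 × 176.7) = 0.001596 kg/m³.
(x−vt)²/(4Dt) = (-92.4)²/(4 × 3.6 × 690) = 0.8593; exp(−0.8593) = 0.4235.
C = 0.001596 × 0.4235 = 0.000676 kg/m³.

0.000676 kg/m³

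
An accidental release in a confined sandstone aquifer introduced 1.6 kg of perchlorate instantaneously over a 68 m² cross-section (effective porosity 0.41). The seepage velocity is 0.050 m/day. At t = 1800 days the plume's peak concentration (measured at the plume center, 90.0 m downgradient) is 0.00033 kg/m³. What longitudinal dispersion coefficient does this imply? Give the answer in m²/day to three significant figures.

At the plume center C_max = M/(n_e·A·√(4πDt)), so D = M²/(4πt·(n_e·A·C_max)²).
n_e·A·C_max = 0.41 × 68 × 0.00033 = 0.009200 kg/m.
D = 1.6²/(4π × 1800 × 0.009200²) = 1.34 m²/day.

1.34 m²/day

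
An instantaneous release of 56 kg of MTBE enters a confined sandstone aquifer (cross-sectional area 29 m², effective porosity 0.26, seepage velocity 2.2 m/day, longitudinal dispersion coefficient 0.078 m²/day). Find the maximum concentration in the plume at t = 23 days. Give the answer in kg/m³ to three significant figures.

1.56 kg/m³

The peak of an instantaneous 1D plume sits at x = vt; there the Gaussian factor is 1 and C_max = M/(n_e·A·√(4πDt)), where n_e·A is the pore area the mass is dissolved in.
√(4πDt) = √(4π × 0.078 × 23) = 4.748 m, so C_max = 56/(0.26 × 29 × 4.748) = 1.56 kg/m³.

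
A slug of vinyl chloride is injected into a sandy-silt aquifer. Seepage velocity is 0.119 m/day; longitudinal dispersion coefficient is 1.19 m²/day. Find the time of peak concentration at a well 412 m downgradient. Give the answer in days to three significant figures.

For the 1D instantaneous-source solution, setting ∂C/∂t = 0 at fixed x gives v²t² + 2Dt − x² = 0, so t = (√(D² + v²x²) − D)/v².
√(D² + v²x²) = √(1.19² + 0.119² × 412²) = 49.04; v² = 0.014161.
t = (49.04 − 1.19)/0.014161 = 3380 days (vs. the pure-advection estimate x/v = 3460 d).

3380 days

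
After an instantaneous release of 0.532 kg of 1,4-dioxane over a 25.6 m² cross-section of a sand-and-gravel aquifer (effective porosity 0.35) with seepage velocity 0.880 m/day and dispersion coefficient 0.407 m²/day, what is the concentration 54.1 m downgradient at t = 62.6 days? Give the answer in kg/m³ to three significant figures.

0.00329 kg/m³

For an instantaneous plane source, C(x,t) = M/(n_e·A·√(4πDt)) · exp(−(x−vt)²/(4Dt)), with n_e·A the pore (flow) area.
Plume center vt = 0.880 × 62.6 = 55.088 m, so the well at 54.1 m is 0.988 m upgradient of the peak.
√(4πDt) = 17.89 m, giving peak height M/(n_e·A·√(4πDt)) = 0.532/(0.35 × 25.6 × 17.89) = 0.003319 kg/m³.
(x−vt)²/(4Dt) = (-0.988)²/(4 × 0.407 × 62.6) = 0.009578; exp(−0.009578) = 0.9905.
C = 0.003319 × 0.9905 = 0.00329 kg/m³.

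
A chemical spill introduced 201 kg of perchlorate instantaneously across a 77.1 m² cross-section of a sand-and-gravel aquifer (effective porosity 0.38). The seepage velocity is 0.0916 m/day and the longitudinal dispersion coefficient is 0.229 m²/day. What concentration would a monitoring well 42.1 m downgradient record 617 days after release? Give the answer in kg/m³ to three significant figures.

0.113 kg/m³

For an instantaneous plane source, C(x,t) = M/(n_e·A·√(4πDt)) · exp(−(x−vt)²/(4Dt)), with n_e·A the pore (flow) area.
Plume center vt = 0.0916 × 617 = 56.5172 m, so the well at 42.1 m is 14.4172 m upgradient of the peak.
√(4πDt) = 42.14 m, giving peak height M/(n_e·A·√(4πDt)) = 201/(0.38 × 77.1 × 42.14) = 0.1628 kg/m³.
(x−vt)²/(4Dt) = (-14.4172)²/(4 × 0.229 × 617) = 0.3678; exp(−0.3678) = 0.6923.
C = 0.1628 × 0.6923 = 0.113 kg/m³.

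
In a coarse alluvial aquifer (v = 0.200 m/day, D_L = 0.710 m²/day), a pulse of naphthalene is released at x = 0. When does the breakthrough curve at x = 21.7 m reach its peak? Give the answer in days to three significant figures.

92.2 days

For the 1D instantaneous-source solution, setting ∂C/∂t = 0 at fixed x gives v²t² + 2Dt − x² = 0, so t = (√(D² + v²x²) − D)/v².
√(D² + v²x²) = √(0.710² + 0.200² × 21.7²) = 4.398; v² = 0.04.
t = (4.398 − 0.710)/0.04 = 92.2 days (vs. the pure-advection estimate x/v = 108 d).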